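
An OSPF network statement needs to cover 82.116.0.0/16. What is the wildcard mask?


Subnet mask: 255.255.0.0
Wildcard = 255.255.255.255 - subnet mask
255 - 255 = 0
255 - 255 = 0
255 - 0 = 255
255 - 0 = 255
Wildcard: 0.0.255.255


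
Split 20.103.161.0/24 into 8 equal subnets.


New prefix = 24 + 3 = 27
Each subnet has 32 addresses
  20.103.161.0/27
  20.103.161.32/27
  20.103.161.64/27
  20.103.161.96/27
  20.103.161.128/27
  20.103.161.160/27
  20.103.161.192/27
  20.103.161.224/27
Subnets: 20.103.161.0/27, 20.103.161.32/27, 20.103.161.64/27, 20.103.161.96/27, 20.103.161.128/27, 20.103.161.160/27, 20.103.161.192/27, 20.103.161.224/27


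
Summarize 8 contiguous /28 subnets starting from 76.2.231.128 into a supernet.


Original prefix: /28
Number of subnets: 8 = 2^3
New prefix = 28 - 3 = 25
Supernet: 76.2.231.128/25


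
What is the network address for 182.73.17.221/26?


IP:   10110110.01001001.00010001.11011101
Mask: 11111111.11111111.11111111.11000000
AND operation:
Net:  10110110.01001001.00010001.11000000
Network: 182.73.17.192/26


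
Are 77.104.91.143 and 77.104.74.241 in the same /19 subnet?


Mask: 255.255.224.0
77.104.91.143 AND mask = 77.104.64.0
77.104.74.241 AND mask = 77.104.64.0
Yes, same subnet (77.104.64.0)


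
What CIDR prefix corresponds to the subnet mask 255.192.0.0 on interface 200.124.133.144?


Binary: 11111111.11000000.00000000.00000000
Count leading 1s
Prefix: /10


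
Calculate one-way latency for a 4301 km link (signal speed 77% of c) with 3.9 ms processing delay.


Speed = 0.77 * 3e5 km/s = 231000 km/s
Propagation delay = 4301 / 231000 = 0.0186 s = 18.619 ms
Processing delay = 3.9 ms
Total one-way latency = 22.519 ms


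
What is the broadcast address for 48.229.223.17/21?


Network: 48.229.216.0/21
Host bits = 11
Set all host bits to 1:
Broadcast: 48.229.223.255


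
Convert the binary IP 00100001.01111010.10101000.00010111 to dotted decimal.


00100001 = 33
01111010 = 122
10101000 = 168
00010111 = 23
IP: 33.122.168.23


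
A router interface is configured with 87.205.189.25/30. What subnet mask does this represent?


/30 means 30 network bits, 2 host bits
Binary: 11111111111111111111111111111100
Mask: 255.255.255.252


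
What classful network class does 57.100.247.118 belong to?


First octet: 57
Binary: 00111001
0xxxxxxx -> Class A (1-126)
Class A, default mask 255.0.0.0 (/8)


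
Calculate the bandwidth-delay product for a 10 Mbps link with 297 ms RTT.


BDP = bandwidth * RTT
= 10 Mbps * 297 ms
= 10 * 1e6 * 297 / 1000 bits
= 2970000 bits
= 371250 bytes
= 362.5488 KB
BDP = 2970000 bits (371250 bytes)


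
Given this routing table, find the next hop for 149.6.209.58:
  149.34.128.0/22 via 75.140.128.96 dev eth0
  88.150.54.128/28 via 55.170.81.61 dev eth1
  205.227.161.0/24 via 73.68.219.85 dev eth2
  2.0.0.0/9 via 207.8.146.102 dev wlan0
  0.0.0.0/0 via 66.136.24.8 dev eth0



Longest prefix match for 149.6.209.58:
  /22 149.34.128.0: no
  /28 88.150.54.128: no
  /24 205.227.161.0: no
  /9 2.0.0.0: no
  /0 0.0.0.0: MATCH
Selected: next-hop 66.136.24.8 via eth0 (matched /0)


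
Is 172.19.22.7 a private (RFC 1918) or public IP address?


RFC 1918 private ranges:
  10.0.0.0/8 (10.0.0.0 - 10.255.255.255)
  172.16.0.0/12 (172.16.0.0 - 172.31.255.255)
  192.168.0.0/16 (192.168.0.0 - 192.168.255.255)
Private (in 172.16.0.0/12)


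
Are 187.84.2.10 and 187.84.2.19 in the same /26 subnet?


Mask: 255.255.255.192
187.84.2.10 AND mask = 187.84.2.0
187.84.2.19 AND mask = 187.84.2.0
Yes, same subnet (187.84.2.0)


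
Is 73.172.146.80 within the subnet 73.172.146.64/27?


Subnet network: 73.172.146.64
Test IP AND mask: 73.172.146.64
Yes, 73.172.146.80 is in 73.172.146.64/27


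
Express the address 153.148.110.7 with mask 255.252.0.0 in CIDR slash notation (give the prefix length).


Binary: 11111111.11111100.00000000.00000000
Count leading 1s
Prefix: /14


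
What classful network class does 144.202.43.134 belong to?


First octet: 144
Binary: 10010000
10xxxxxx -> Class B (128-191)
Class B, default mask 255.255.0.0 (/16)


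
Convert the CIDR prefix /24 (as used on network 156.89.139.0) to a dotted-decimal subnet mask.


/24 means 24 network bits, 8 host bits
Binary: 11111111111111111111111100000000
Mask: 255.255.255.0


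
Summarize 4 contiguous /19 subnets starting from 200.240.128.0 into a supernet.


Original prefix: /19
Number of subnets: 4 = 2^2
New prefix = 19 - 2 = 17
Supernet: 200.240.128.0/17


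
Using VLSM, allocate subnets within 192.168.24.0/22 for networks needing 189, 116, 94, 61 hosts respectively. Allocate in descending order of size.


189 hosts -> /24 (254 usable): 192.168.24.0/24
116 hosts -> /25 (126 usable): 192.168.25.0/25
94 hosts -> /25 (126 usable): 192.168.25.128/25
61 hosts -> /26 (62 usable): 192.168.26.0/26
Allocation: 192.168.24.0/24 (189 hosts, 254 usable); 192.168.25.0/25 (116 hosts, 126 usable); 192.168.25.128/25 (94 hosts, 126 usable); 192.168.26.0/26 (61 hosts, 62 usable)


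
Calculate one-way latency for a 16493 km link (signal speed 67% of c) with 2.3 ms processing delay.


Speed = 0.67 * 3e5 km/s = 201000 km/s
Propagation delay = 16493 / 201000 = 0.0821 s = 82.0547 ms
Processing delay = 2.3 ms
Total one-way latency = 84.3547 ms


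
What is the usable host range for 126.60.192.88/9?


Network: 126.0.0.0
Broadcast: 126.127.255.255
First usable = network + 1
Last usable = broadcast - 1
Range: 126.0.0.1 to 126.127.255.254


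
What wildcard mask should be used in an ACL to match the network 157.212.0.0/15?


Subnet mask: 255.254.0.0
Wildcard = 255.255.255.255 - subnet mask
255 - 255 = 0
255 - 254 = 1
255 - 0 = 255
255 - 0 = 255
Wildcard: 0.1.255.255


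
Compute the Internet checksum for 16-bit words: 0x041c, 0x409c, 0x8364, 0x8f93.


Sum all words (with carry folding):
+ 0x041c = 0x041c
+ 0x409c = 0x44b8
+ 0x8364 = 0xc81c
+ 0x8f93 = 0x57b0
One's complement: ~0x57b0
Checksum = 0xa84f


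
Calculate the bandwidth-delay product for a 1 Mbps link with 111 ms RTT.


BDP = bandwidth * RTT
= 1 Mbps * 111 ms
= 1 * 1e6 * 111 / 1000 bits
= 111000 bits
= 13875 bytes
= 13.5498 KB
BDP = 111000 bits (13875 bytes)


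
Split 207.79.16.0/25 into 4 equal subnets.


New prefix = 25 + 2 = 27
Each subnet has 32 addresses
  207.79.16.0/27
  207.79.16.32/27
  207.79.16.64/27
  207.79.16.96/27
Subnets: 207.79.16.0/27, 207.79.16.32/27, 207.79.16.64/27, 207.79.16.96/27


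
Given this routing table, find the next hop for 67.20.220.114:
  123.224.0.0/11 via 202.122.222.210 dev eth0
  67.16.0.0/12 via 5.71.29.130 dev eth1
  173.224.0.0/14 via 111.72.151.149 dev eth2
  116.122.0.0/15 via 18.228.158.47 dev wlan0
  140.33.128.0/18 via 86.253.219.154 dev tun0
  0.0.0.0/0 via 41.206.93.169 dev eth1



Longest prefix match for 67.20.220.114:
  /11 123.224.0.0: no
  /12 67.16.0.0: MATCH
  /14 173.224.0.0: no
  /15 116.122.0.0: no
  /18 140.33.128.0: no
  /0 0.0.0.0: MATCH
Selected: next-hop 5.71.29.130 via eth1 (matched /12)


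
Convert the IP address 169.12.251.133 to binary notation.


169 = 10101001
12 = 00001100
251 = 11111011
133 = 10000101
Binary: 10101001.00001100.11111011.10000101


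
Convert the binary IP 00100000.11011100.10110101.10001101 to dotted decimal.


00100000 = 32
11011100 = 220
10110101 = 181
10001101 = 141
IP: 32.220.181.141


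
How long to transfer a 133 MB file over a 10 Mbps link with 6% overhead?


Effective throughput = 10 * (1 - 6/100) = 9.4 Mbps
File size in Mb = 133 * 8 = 1064 Mb
Time = 1064 / 9.4
Time = 113.1915 seconds


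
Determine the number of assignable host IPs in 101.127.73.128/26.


Host bits = 32 - 26 = 6
Total addresses = 2^6 = 64
Usable = total - 2 (network and broadcast)
Usable hosts: 62


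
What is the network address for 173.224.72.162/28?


IP:   10101101.11100000.01001000.10100010
Mask: 11111111.11111111.11111111.11110000
AND operation:
Net:  10101101.11100000.01001000.10100000
Network: 173.224.72.160/28


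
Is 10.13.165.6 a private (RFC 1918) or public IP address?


RFC 1918 private ranges:
  10.0.0.0/8 (10.0.0.0 - 10.255.255.255)
  172.16.0.0/12 (172.16.0.0 - 172.31.255.255)
  192.168.0.0/16 (192.168.0.0 - 192.168.255.255)
Private (in 10.0.0.0/8)


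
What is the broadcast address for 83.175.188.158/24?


Network: 83.175.188.0/24
Host bits = 8
Set all host bits to 1:
Broadcast: 83.175.188.255


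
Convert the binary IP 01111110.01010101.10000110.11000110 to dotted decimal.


01111110 = 126
01010101 = 85
10000110 = 134
11000110 = 198
IP: 126.85.134.198


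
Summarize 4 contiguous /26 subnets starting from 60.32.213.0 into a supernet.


Original prefix: /26
Number of subnets: 4 = 2^2
New prefix = 26 - 2 = 24
Supernet: 60.32.213.0/24


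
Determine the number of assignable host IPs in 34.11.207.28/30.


Host bits = 32 - 30 = 2
Total addresses = 2^2 = 4
Usable = total - 2 (network and broadcast)
Usable hosts: 2


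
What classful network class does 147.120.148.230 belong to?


First octet: 147
Binary: 10010011
10xxxxxx -> Class B (128-191)
Class B, default mask 255.255.0.0 (/16)


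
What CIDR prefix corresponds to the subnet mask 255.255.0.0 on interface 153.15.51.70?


Binary: 11111111.11111111.00000000.00000000
Count leading 1s
Prefix: /16


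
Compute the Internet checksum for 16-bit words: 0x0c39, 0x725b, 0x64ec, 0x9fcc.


Sum all words (with carry folding):
+ 0x0c39 = 0x0c39
+ 0x725b = 0x7e94
+ 0x64ec = 0xe380
+ 0x9fcc = 0x834d
One's complement: ~0x834d
Checksum = 0x7cb2


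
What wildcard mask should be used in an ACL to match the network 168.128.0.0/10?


Subnet mask: 255.192.0.0
Wildcard = 255.255.255.255 - subnet mask
255 - 255 = 0
255 - 192 = 63
255 - 0 = 255
255 - 0 = 255
Wildcard: 0.63.255.255


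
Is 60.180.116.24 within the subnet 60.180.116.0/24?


Subnet network: 60.180.116.0
Test IP AND mask: 60.180.116.0
Yes, 60.180.116.24 is in 60.180.116.0/24


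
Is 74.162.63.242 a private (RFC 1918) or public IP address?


RFC 1918 private ranges:
  10.0.0.0/8 (10.0.0.0 - 10.255.255.255)
  172.16.0.0/12 (172.16.0.0 - 172.31.255.255)
  192.168.0.0/16 (192.168.0.0 - 192.168.255.255)
Public (not in any RFC 1918 range)


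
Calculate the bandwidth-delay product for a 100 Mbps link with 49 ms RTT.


BDP = bandwidth * RTT
= 100 Mbps * 49 ms
= 100 * 1e6 * 49 / 1000 bits
= 4900000 bits
= 612500 bytes
= 598.1445 KB
BDP = 4900000 bits (612500 bytes)


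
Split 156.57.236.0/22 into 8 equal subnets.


New prefix = 22 + 3 = 25
Each subnet has 128 addresses
  156.57.236.0/25
  156.57.236.128/25
  156.57.237.0/25
  156.57.237.128/25
  156.57.238.0/25
  156.57.238.128/25
  156.57.239.0/25
  156.57.239.128/25
Subnets: 156.57.236.0/25, 156.57.236.128/25, 156.57.237.0/25, 156.57.237.128/25, 156.57.238.0/25, 156.57.238.128/25, 156.57.239.0/25, 156.57.239.128/25


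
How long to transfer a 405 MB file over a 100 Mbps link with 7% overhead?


Effective throughput = 100 * (1 - 7/100) = 93 Mbps
File size in Mb = 405 * 8 = 3240 Mb
Time = 3240 / 93
Time = 34.8387 seconds


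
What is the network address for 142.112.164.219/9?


IP:   10001110.01110000.10100100.11011011
Mask: 11111111.10000000.00000000.00000000
AND operation:
Net:  10001110.00000000.00000000.00000000
Network: 142.0.0.0/9


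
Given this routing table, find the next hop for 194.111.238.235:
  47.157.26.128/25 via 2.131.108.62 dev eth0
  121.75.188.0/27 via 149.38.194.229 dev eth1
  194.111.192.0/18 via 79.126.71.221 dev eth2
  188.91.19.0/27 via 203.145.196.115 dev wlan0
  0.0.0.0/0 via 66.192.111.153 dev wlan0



Longest prefix match for 194.111.238.235:
  /25 47.157.26.128: no
  /27 121.75.188.0: no
  /18 194.111.192.0: MATCH
  /27 188.91.19.0: no
  /0 0.0.0.0: MATCH
Selected: next-hop 79.126.71.221 via eth2 (matched /18)


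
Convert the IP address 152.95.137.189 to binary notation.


152 = 10011000
95 = 01011111
137 = 10001001
189 = 10111101
Binary: 10011000.01011111.10001001.10111101


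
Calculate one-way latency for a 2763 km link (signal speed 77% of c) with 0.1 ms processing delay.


Speed = 0.77 * 3e5 km/s = 231000 km/s
Propagation delay = 2763 / 231000 = 0.012 s = 11.961 ms
Processing delay = 0.1 ms
Total one-way latency = 12.061 ms


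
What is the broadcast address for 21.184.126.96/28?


Network: 21.184.126.96/28
Host bits = 4
Set all host bits to 1:
Broadcast: 21.184.126.111


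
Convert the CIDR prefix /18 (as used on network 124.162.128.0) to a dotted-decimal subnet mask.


/18 means 18 network bits, 14 host bits
Binary: 11111111111111111100000000000000
Mask: 255.255.192.0


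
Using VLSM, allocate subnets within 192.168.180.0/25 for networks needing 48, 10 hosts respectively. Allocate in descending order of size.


48 hosts -> /26 (62 usable): 192.168.180.0/26
10 hosts -> /28 (14 usable): 192.168.180.64/28
Allocation: 192.168.180.0/26 (48 hosts, 62 usable); 192.168.180.64/28 (10 hosts, 14 usable)


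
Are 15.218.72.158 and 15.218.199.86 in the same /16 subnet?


Mask: 255.255.0.0
15.218.72.158 AND mask = 15.218.0.0
15.218.199.86 AND mask = 15.218.0.0
Yes, same subnet (15.218.0.0)


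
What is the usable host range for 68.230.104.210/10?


Network: 68.192.0.0
Broadcast: 68.255.255.255
First usable = network + 1
Last usable = broadcast - 1
Range: 68.192.0.1 to 68.255.255.254


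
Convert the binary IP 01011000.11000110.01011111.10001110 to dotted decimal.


01011000 = 88
11000110 = 198
01011111 = 95
10001110 = 142
IP: 88.198.95.142


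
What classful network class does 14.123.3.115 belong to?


First octet: 14
Binary: 00001110
0xxxxxxx -> Class A (1-126)
Class A, default mask 255.0.0.0 (/8)


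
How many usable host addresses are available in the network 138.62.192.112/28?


Host bits = 32 - 28 = 4
Total addresses = 2^4 = 16
Usable = total - 2 (network and broadcast)
Usable hosts: 14


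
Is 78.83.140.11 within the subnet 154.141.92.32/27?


Subnet network: 154.141.92.32
Test IP AND mask: 78.83.140.0
No, 78.83.140.11 is not in 154.141.92.32/27


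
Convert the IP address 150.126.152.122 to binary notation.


150 = 10010110
126 = 01111110
152 = 10011000
122 = 01111010
Binary: 10010110.01111110.10011000.01111010


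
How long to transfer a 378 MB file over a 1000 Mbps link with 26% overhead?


Effective throughput = 1000 * (1 - 26/100) = 740 Mbps
File size in Mb = 378 * 8 = 3024 Mb
Time = 3024 / 740
Time = 4.0865 seconds


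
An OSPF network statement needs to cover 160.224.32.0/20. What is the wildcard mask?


Subnet mask: 255.255.240.0
Wildcard = 255.255.255.255 - subnet mask
255 - 255 = 0
255 - 255 = 0
255 - 240 = 15
255 - 0 = 255
Wildcard: 0.0.15.255


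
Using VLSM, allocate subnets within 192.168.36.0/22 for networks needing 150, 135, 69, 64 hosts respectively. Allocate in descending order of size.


150 hosts -> /24 (254 usable): 192.168.36.0/24
135 hosts -> /24 (254 usable): 192.168.37.0/24
69 hosts -> /25 (126 usable): 192.168.38.0/25
64 hosts -> /25 (126 usable): 192.168.38.128/25
Allocation: 192.168.36.0/24 (150 hosts, 254 usable); 192.168.37.0/24 (135 hosts, 254 usable); 192.168.38.0/25 (69 hosts, 126 usable); 192.168.38.128/25 (64 hosts, 126 usable)


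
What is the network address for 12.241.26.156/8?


IP:   00001100.11110001.00011010.10011100
Mask: 11111111.00000000.00000000.00000000
AND operation:
Net:  00001100.00000000.00000000.00000000
Network: 12.0.0.0/8


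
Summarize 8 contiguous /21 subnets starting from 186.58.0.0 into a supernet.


Original prefix: /21
Number of subnets: 8 = 2^3
New prefix = 21 - 3 = 18
Supernet: 186.58.0.0/18


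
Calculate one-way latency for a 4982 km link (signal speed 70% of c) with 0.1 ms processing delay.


Speed = 0.7 * 3e5 km/s = 210000 km/s
Propagation delay = 4982 / 210000 = 0.0237 s = 23.7238 ms
Processing delay = 0.1 ms
Total one-way latency = 23.8238 ms


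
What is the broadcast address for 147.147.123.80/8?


Network: 147.0.0.0/8
Host bits = 24
Set all host bits to 1:
Broadcast: 147.255.255.255


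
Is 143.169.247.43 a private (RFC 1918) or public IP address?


RFC 1918 private ranges:
  10.0.0.0/8 (10.0.0.0 - 10.255.255.255)
  172.16.0.0/12 (172.16.0.0 - 172.31.255.255)
  192.168.0.0/16 (192.168.0.0 - 192.168.255.255)
Public (not in any RFC 1918 range)


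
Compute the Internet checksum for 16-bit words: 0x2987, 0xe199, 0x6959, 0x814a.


Sum all words (with carry folding):
+ 0x2987 = 0x2987
+ 0xe199 = 0x0b21
+ 0x6959 = 0x747a
+ 0x814a = 0xf5c4
One's complement: ~0xf5c4
Checksum = 0x0a3b


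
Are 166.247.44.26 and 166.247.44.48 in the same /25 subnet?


Mask: 255.255.255.128
166.247.44.26 AND mask = 166.247.44.0
166.247.44.48 AND mask = 166.247.44.0
Yes, same subnet (166.247.44.0)


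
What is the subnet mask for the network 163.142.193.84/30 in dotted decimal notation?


/30 means 30 network bits, 2 host bits
Binary: 11111111111111111111111111111100
Mask: 255.255.255.252


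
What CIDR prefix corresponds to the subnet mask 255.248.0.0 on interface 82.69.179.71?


Binary: 11111111.11111000.00000000.00000000
Count leading 1s
Prefix: /13


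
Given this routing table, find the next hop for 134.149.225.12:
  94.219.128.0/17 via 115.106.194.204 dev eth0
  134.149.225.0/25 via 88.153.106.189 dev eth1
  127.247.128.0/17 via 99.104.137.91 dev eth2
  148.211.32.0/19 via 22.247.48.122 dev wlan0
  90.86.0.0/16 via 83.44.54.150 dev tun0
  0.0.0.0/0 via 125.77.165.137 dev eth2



Longest prefix match for 134.149.225.12:
  /17 94.219.128.0: no
  /25 134.149.225.0: MATCH
  /17 127.247.128.0: no
  /19 148.211.32.0: no
  /16 90.86.0.0: no
  /0 0.0.0.0: MATCH
Selected: next-hop 88.153.106.189 via eth1 (matched /25)


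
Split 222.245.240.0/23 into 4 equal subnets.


New prefix = 23 + 2 = 25
Each subnet has 128 addresses
  222.245.240.0/25
  222.245.240.128/25
  222.245.241.0/25
  222.245.241.128/25
Subnets: 222.245.240.0/25, 222.245.240.128/25, 222.245.241.0/25, 222.245.241.128/25


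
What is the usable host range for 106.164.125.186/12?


Network: 106.160.0.0
Broadcast: 106.175.255.255
First usable = network + 1
Last usable = broadcast - 1
Range: 106.160.0.1 to 106.175.255.254


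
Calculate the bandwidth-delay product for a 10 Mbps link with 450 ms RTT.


BDP = bandwidth * RTT
= 10 Mbps * 450 ms
= 10 * 1e6 * 450 / 1000 bits
= 4500000 bits
= 562500 bytes
= 549.3164 KB
BDP = 4500000 bits (562500 bytes)


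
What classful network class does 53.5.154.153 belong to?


First octet: 53
Binary: 00110101
0xxxxxxx -> Class A (1-126)
Class A, default mask 255.0.0.0 (/8)


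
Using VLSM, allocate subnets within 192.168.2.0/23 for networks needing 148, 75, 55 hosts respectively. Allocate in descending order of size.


148 hosts -> /24 (254 usable): 192.168.2.0/24
75 hosts -> /25 (126 usable): 192.168.3.0/25
55 hosts -> /26 (62 usable): 192.168.3.128/26
Allocation: 192.168.2.0/24 (148 hosts, 254 usable); 192.168.3.0/25 (75 hosts, 126 usable); 192.168.3.128/26 (55 hosts, 62 usable)


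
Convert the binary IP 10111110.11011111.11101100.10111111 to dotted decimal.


10111110 = 190
11011111 = 223
11101100 = 236
10111111 = 191
IP: 190.223.236.191


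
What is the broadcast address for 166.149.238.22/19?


Network: 166.149.224.0/19
Host bits = 13
Set all host bits to 1:
Broadcast: 166.149.255.255


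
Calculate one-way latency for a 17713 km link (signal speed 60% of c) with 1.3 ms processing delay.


Speed = 0.6 * 3e5 km/s = 180000 km/s
Propagation delay = 17713 / 180000 = 0.0984 s = 98.4056 ms
Processing delay = 1.3 ms
Total one-way latency = 99.7056 ms


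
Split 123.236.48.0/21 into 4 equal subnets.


New prefix = 21 + 2 = 23
Each subnet has 512 addresses
  123.236.48.0/23
  123.236.50.0/23
  123.236.52.0/23
  123.236.54.0/23
Subnets: 123.236.48.0/23, 123.236.50.0/23, 123.236.52.0/23, 123.236.54.0/23


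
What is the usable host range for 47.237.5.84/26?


Network: 47.237.5.64
Broadcast: 47.237.5.127
First usable = network + 1
Last usable = broadcast - 1
Range: 47.237.5.65 to 47.237.5.126


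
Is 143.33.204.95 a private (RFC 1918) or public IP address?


RFC 1918 private ranges:
  10.0.0.0/8 (10.0.0.0 - 10.255.255.255)
  172.16.0.0/12 (172.16.0.0 - 172.31.255.255)
  192.168.0.0/16 (192.168.0.0 - 192.168.255.255)
Public (not in any RFC 1918 range)


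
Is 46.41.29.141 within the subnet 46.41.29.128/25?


Subnet network: 46.41.29.128
Test IP AND mask: 46.41.29.128
Yes, 46.41.29.141 is in 46.41.29.128/25


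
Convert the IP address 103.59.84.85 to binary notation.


103 = 01100111
59 = 00111011
84 = 01010100
85 = 01010101
Binary: 01100111.00111011.01010100.01010101


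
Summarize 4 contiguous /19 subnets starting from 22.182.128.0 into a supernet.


Original prefix: /19
Number of subnets: 4 = 2^2
New prefix = 19 - 2 = 17
Supernet: 22.182.128.0/17


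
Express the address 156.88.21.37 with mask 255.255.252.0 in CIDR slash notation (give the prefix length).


Binary: 11111111.11111111.11111100.00000000
Count leading 1s
Prefix: /22


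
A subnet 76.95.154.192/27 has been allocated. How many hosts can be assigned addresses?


Host bits = 32 - 27 = 5
Total addresses = 2^5 = 32
Usable = total - 2 (network and broadcast)
Usable hosts: 30


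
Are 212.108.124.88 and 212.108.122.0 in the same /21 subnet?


Mask: 255.255.248.0
212.108.124.88 AND mask = 212.108.120.0
212.108.122.0 AND mask = 212.108.120.0
Yes, same subnet (212.108.120.0)


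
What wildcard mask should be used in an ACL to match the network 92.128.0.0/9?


Subnet mask: 255.128.0.0
Wildcard = 255.255.255.255 - subnet mask
255 - 255 = 0
255 - 128 = 127
255 - 0 = 255
255 - 0 = 255
Wildcard: 0.127.255.255


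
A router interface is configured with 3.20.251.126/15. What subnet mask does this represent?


/15 means 15 network bits, 17 host bits
Binary: 11111111111111100000000000000000
Mask: 255.254.0.0


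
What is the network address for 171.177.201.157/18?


IP:   10101011.10110001.11001001.10011101
Mask: 11111111.11111111.11000000.00000000
AND operation:
Net:  10101011.10110001.11000000.00000000
Network: 171.177.192.0/18


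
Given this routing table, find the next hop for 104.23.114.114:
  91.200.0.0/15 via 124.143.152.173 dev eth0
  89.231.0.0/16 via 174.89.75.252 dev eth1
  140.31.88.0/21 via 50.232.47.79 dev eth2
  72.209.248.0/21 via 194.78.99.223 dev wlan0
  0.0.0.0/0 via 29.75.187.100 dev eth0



Longest prefix match for 104.23.114.114:
  /15 91.200.0.0: no
  /16 89.231.0.0: no
  /21 140.31.88.0: no
  /21 72.209.248.0: no
  /0 0.0.0.0: MATCH
Selected: next-hop 29.75.187.100 via eth0 (matched /0)


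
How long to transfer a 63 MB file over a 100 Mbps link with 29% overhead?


Effective throughput = 100 * (1 - 29/100) = 71 Mbps
File size in Mb = 63 * 8 = 504 Mb
Time = 504 / 71
Time = 7.0986 seconds


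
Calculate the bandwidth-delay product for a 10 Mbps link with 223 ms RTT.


BDP = bandwidth * RTT
= 10 Mbps * 223 ms
= 10 * 1e6 * 223 / 1000 bits
= 2230000 bits
= 278750 bytes
= 272.2168 KB
BDP = 2230000 bits (278750 bytes)


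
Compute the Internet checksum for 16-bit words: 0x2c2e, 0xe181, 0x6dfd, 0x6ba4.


Sum all words (with carry folding):
+ 0x2c2e = 0x2c2e
+ 0xe181 = 0x0db0
+ 0x6dfd = 0x7bad
+ 0x6ba4 = 0xe751
One's complement: ~0xe751
Checksum = 0x18ae


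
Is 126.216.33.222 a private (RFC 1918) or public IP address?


RFC 1918 private ranges:
  10.0.0.0/8 (10.0.0.0 - 10.255.255.255)
  172.16.0.0/12 (172.16.0.0 - 172.31.255.255)
  192.168.0.0/16 (192.168.0.0 - 192.168.255.255)
Public (not in any RFC 1918 range)


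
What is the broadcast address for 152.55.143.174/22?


Network: 152.55.140.0/22
Host bits = 10
Set all host bits to 1:
Broadcast: 152.55.143.255


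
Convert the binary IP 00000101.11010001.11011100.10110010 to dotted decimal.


00000101 = 5
11010001 = 209
11011100 = 220
10110010 = 178
IP: 5.209.220.178


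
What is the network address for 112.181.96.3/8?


IP:   01110000.10110101.01100000.00000011
Mask: 11111111.00000000.00000000.00000000
AND operation:
Net:  01110000.00000000.00000000.00000000
Network: 112.0.0.0/8


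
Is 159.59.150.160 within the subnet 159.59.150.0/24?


Subnet network: 159.59.150.0
Test IP AND mask: 159.59.150.0
Yes, 159.59.150.160 is in 159.59.150.0/24


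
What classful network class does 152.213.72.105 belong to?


First octet: 152
Binary: 10011000
10xxxxxx -> Class B (128-191)
Class B, default mask 255.255.0.0 (/16)


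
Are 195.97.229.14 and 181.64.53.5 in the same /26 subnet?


Mask: 255.255.255.192
195.97.229.14 AND mask = 195.97.229.0
181.64.53.5 AND mask = 181.64.53.0
No, different subnets (195.97.229.0 vs 181.64.53.0)


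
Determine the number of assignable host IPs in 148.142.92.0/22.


Host bits = 32 - 22 = 10
Total addresses = 2^10 = 1024
Usable = total - 2 (network and broadcast)
Usable hosts: 1022


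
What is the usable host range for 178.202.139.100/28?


Network: 178.202.139.96
Broadcast: 178.202.139.111
First usable = network + 1
Last usable = broadcast - 1
Range: 178.202.139.97 to 178.202.139.110


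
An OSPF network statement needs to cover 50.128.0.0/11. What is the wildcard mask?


Subnet mask: 255.224.0.0
Wildcard = 255.255.255.255 - subnet mask
255 - 255 = 0
255 - 224 = 31
255 - 0 = 255
255 - 0 = 255
Wildcard: 0.31.255.255


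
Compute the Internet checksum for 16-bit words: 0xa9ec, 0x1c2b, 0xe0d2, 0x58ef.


Sum all words (with carry folding):
+ 0xa9ec = 0xa9ec
+ 0x1c2b = 0xc617
+ 0xe0d2 = 0xa6ea
+ 0x58ef = 0xffd9
One's complement: ~0xffd9
Checksum = 0x0026


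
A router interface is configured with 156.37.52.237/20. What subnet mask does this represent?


/20 means 20 network bits, 12 host bits
Binary: 11111111111111111111000000000000
Mask: 255.255.240.0


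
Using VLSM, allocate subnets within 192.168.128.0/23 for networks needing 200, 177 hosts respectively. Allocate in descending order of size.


200 hosts -> /24 (254 usable): 192.168.128.0/24
177 hosts -> /24 (254 usable): 192.168.129.0/24
Allocation: 192.168.128.0/24 (200 hosts, 254 usable); 192.168.129.0/24 (177 hosts, 254 usable)


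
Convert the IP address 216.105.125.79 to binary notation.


216 = 11011000
105 = 01101001
125 = 01111101
79 = 01001111
Binary: 11011000.01101001.01111101.01001111


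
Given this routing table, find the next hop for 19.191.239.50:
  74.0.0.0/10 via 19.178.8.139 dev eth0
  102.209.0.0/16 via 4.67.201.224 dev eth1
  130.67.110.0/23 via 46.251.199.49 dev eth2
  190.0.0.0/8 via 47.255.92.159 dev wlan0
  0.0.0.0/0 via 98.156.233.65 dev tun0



Longest prefix match for 19.191.239.50:
  /10 74.0.0.0: no
  /16 102.209.0.0: no
  /23 130.67.110.0: no
  /8 190.0.0.0: no
  /0 0.0.0.0: MATCH
Selected: next-hop 98.156.233.65 via tun0 (matched /0)


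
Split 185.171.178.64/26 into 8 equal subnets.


New prefix = 26 + 3 = 29
Each subnet has 8 addresses
  185.171.178.64/29
  185.171.178.72/29
  185.171.178.80/29
  185.171.178.88/29
  185.171.178.96/29
  185.171.178.104/29
  185.171.178.112/29
  185.171.178.120/29
Subnets: 185.171.178.64/29, 185.171.178.72/29, 185.171.178.80/29, 185.171.178.88/29, 185.171.178.96/29, 185.171.178.104/29, 185.171.178.112/29, 185.171.178.120/29


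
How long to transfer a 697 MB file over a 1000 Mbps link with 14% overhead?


Effective throughput = 1000 * (1 - 14/100) = 860 Mbps
File size in Mb = 697 * 8 = 5576 Mb
Time = 5576 / 860
Time = 6.4837 seconds


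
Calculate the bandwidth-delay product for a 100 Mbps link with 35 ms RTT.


BDP = bandwidth * RTT
= 100 Mbps * 35 ms
= 100 * 1e6 * 35 / 1000 bits
= 3500000 bits
= 437500 bytes
= 427.2461 KB
BDP = 3500000 bits (437500 bytes)


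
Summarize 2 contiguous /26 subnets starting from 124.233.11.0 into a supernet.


Original prefix: /26
Number of subnets: 2 = 2^1
New prefix = 26 - 1 = 25
Supernet: 124.233.11.0/25


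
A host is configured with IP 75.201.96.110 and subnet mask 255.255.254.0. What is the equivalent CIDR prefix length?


Binary: 11111111.11111111.11111110.00000000
Count leading 1s
Prefix: /23


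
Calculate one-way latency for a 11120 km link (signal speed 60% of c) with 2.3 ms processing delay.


Speed = 0.6 * 3e5 km/s = 180000 km/s
Propagation delay = 11120 / 180000 = 0.0618 s = 61.7778 ms
Processing delay = 2.3 ms
Total one-way latency = 64.0778 ms


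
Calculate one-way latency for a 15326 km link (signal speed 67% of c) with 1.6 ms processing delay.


Speed = 0.67 * 3e5 km/s = 201000 km/s
Propagation delay = 15326 / 201000 = 0.0762 s = 76.2488 ms
Processing delay = 1.6 ms
Total one-way latency = 77.8488 ms


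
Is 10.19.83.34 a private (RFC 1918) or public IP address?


RFC 1918 private ranges:
  10.0.0.0/8 (10.0.0.0 - 10.255.255.255)
  172.16.0.0/12 (172.16.0.0 - 172.31.255.255)
  192.168.0.0/16 (192.168.0.0 - 192.168.255.255)
Private (in 10.0.0.0/8)


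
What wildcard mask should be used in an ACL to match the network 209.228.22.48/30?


Subnet mask: 255.255.255.252
Wildcard = 255.255.255.255 - subnet mask
255 - 255 = 0
255 - 255 = 0
255 - 255 = 0
255 - 252 = 3
Wildcard: 0.0.0.3


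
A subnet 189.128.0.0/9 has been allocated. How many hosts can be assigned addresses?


Host bits = 32 - 9 = 23
Total addresses = 2^23 = 8388608
Usable = total - 2 (network and broadcast)
Usable hosts: 8388606


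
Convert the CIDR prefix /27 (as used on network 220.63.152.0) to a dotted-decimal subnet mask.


/27 means 27 network bits, 5 host bits
Binary: 11111111111111111111111111100000
Mask: 255.255.255.224


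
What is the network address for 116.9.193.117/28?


IP:   01110100.00001001.11000001.01110101
Mask: 11111111.11111111.11111111.11110000
AND operation:
Net:  01110100.00001001.11000001.01110000
Network: 116.9.193.112/28


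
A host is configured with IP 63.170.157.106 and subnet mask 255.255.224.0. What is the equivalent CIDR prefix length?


Binary: 11111111.11111111.11100000.00000000
Count leading 1s
Prefix: /19


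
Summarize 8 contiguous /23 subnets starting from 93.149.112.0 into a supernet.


Original prefix: /23
Number of subnets: 8 = 2^3
New prefix = 23 - 3 = 20
Supernet: 93.149.112.0/20


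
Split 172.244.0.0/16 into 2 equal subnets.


New prefix = 16 + 1 = 17
Each subnet has 32768 addresses
  172.244.0.0/17
  172.244.128.0/17
Subnets: 172.244.0.0/17, 172.244.128.0/17


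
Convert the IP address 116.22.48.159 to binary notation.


116 = 01110100
22 = 00010110
48 = 00110000
159 = 10011111
Binary: 01110100.00010110.00110000.10011111


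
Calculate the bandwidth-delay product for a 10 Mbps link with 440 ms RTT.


BDP = bandwidth * RTT
= 10 Mbps * 440 ms
= 10 * 1e6 * 440 / 1000 bits
= 4400000 bits
= 550000 bytes
= 537.1094 KB
BDP = 4400000 bits (550000 bytes)


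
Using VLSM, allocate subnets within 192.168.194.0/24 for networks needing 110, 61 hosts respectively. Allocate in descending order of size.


110 hosts -> /25 (126 usable): 192.168.194.0/25
61 hosts -> /26 (62 usable): 192.168.194.128/26
Allocation: 192.168.194.0/25 (110 hosts, 126 usable); 192.168.194.128/26 (61 hosts, 62 usable)


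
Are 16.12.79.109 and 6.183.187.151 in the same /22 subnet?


Mask: 255.255.252.0
16.12.79.109 AND mask = 16.12.76.0
6.183.187.151 AND mask = 6.183.184.0
No, different subnets (16.12.76.0 vs 6.183.184.0)


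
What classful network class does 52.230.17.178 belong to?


First octet: 52
Binary: 00110100
0xxxxxxx -> Class A (1-126)
Class A, default mask 255.0.0.0 (/8)


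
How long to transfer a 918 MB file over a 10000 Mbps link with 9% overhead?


Effective throughput = 10000 * (1 - 9/100) = 9100 Mbps
File size in Mb = 918 * 8 = 7344 Mb
Time = 7344 / 9100
Time = 0.807 seconds


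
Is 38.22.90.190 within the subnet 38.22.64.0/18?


Subnet network: 38.22.64.0
Test IP AND mask: 38.22.64.0
Yes, 38.22.90.190 is in 38.22.64.0/18


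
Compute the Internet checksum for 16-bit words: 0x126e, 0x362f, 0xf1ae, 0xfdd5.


Sum all words (with carry folding):
+ 0x126e = 0x126e
+ 0x362f = 0x489d
+ 0xf1ae = 0x3a4c
+ 0xfdd5 = 0x3822
One's complement: ~0x3822
Checksum = 0xc7dd


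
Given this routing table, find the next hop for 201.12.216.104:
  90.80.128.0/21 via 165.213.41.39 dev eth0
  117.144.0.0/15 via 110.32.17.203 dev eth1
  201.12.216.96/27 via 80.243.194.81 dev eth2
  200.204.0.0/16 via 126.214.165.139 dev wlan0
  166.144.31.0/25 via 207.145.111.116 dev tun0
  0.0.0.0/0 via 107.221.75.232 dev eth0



Longest prefix match for 201.12.216.104:
  /21 90.80.128.0: no
  /15 117.144.0.0: no
  /27 201.12.216.96: MATCH
  /16 200.204.0.0: no
  /25 166.144.31.0: no
  /0 0.0.0.0: MATCH
Selected: next-hop 80.243.194.81 via eth2 (matched /27)


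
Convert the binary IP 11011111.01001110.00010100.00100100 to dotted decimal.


11011111 = 223
01001110 = 78
00010100 = 20
00100100 = 36
IP: 223.78.20.36


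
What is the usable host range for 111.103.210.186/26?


Network: 111.103.210.128
Broadcast: 111.103.210.191
First usable = network + 1
Last usable = broadcast - 1
Range: 111.103.210.129 to 111.103.210.190


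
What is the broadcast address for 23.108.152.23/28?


Network: 23.108.152.16/28
Host bits = 4
Set all host bits to 1:
Broadcast: 23.108.152.31


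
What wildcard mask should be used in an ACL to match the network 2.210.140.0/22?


Subnet mask: 255.255.252.0
Wildcard = 255.255.255.255 - subnet mask
255 - 255 = 0
255 - 255 = 0
255 - 252 = 3
255 - 0 = 255
Wildcard: 0.0.3.255


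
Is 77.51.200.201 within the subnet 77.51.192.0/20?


Subnet network: 77.51.192.0
Test IP AND mask: 77.51.192.0
Yes, 77.51.200.201 is in 77.51.192.0/20


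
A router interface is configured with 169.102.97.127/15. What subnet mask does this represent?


/15 means 15 network bits, 17 host bits
Binary: 11111111111111100000000000000000
Mask: 255.254.0.0


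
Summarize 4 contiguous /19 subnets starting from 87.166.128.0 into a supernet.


Original prefix: /19
Number of subnets: 4 = 2^2
New prefix = 19 - 2 = 17
Supernet: 87.166.128.0/17


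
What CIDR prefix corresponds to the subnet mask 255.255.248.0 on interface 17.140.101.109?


Binary: 11111111.11111111.11111000.00000000
Count leading 1s
Prefix: /21


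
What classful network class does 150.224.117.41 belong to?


First octet: 150
Binary: 10010110
10xxxxxx -> Class B (128-191)
Class B, default mask 255.255.0.0 (/16)


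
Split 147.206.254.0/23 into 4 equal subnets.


New prefix = 23 + 2 = 25
Each subnet has 128 addresses
  147.206.254.0/25
  147.206.254.128/25
  147.206.255.0/25
  147.206.255.128/25
Subnets: 147.206.254.0/25, 147.206.254.128/25, 147.206.255.0/25, 147.206.255.128/25


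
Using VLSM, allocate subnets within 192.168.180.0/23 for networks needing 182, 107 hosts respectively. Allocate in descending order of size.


182 hosts -> /24 (254 usable): 192.168.180.0/24
107 hosts -> /25 (126 usable): 192.168.181.0/25
Allocation: 192.168.180.0/24 (182 hosts, 254 usable); 192.168.181.0/25 (107 hosts, 126 usable)


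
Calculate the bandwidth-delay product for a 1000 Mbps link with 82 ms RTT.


BDP = bandwidth * RTT
= 1000 Mbps * 82 ms
= 1000 * 1e6 * 82 / 1000 bits
= 82000000 bits
= 10250000 bytes
= 10009.7656 KB
BDP = 82000000 bits (10250000 bytes)


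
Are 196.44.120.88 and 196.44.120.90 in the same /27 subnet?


Mask: 255.255.255.224
196.44.120.88 AND mask = 196.44.120.64
196.44.120.90 AND mask = 196.44.120.64
Yes, same subnet (196.44.120.64)


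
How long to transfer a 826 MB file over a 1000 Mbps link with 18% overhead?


Effective throughput = 1000 * (1 - 18/100) = 820.0 Mbps
File size in Mb = 826 * 8 = 6608 Mb
Time = 6608 / 820.0
Time = 8.0585 seconds


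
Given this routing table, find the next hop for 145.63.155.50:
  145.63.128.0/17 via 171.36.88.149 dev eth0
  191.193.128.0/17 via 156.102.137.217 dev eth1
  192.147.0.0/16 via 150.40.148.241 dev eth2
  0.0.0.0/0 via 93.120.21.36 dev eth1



Longest prefix match for 145.63.155.50:
  /17 145.63.128.0: MATCH
  /17 191.193.128.0: no
  /16 192.147.0.0: no
  /0 0.0.0.0: MATCH
Selected: next-hop 171.36.88.149 via eth0 (matched /17)


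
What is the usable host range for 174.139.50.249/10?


Network: 174.128.0.0
Broadcast: 174.191.255.255
First usable = network + 1
Last usable = broadcast - 1
Range: 174.128.0.1 to 174.191.255.254


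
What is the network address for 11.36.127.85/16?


IP:   00001011.00100100.01111111.01010101
Mask: 11111111.11111111.00000000.00000000
AND operation:
Net:  00001011.00100100.00000000.00000000
Network: 11.36.0.0/16


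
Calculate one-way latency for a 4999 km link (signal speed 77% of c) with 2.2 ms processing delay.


Speed = 0.77 * 3e5 km/s = 231000 km/s
Propagation delay = 4999 / 231000 = 0.0216 s = 21.6407 ms
Processing delay = 2.2 ms
Total one-way latency = 23.8407 ms


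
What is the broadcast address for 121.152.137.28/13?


Network: 121.152.0.0/13
Host bits = 19
Set all host bits to 1:
Broadcast: 121.159.255.255


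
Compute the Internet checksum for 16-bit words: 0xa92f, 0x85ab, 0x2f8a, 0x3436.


Sum all words (with carry folding):
+ 0xa92f = 0xa92f
+ 0x85ab = 0x2edb
+ 0x2f8a = 0x5e65
+ 0x3436 = 0x929b
One's complement: ~0x929b
Checksum = 0x6d64


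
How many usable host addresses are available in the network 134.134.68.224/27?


Host bits = 32 - 27 = 5
Total addresses = 2^5 = 32
Usable = total - 2 (network and broadcast)
Usable hosts: 30


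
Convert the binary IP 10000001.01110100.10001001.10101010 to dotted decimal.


10000001 = 129
01110100 = 116
10001001 = 137
10101010 = 170
IP: 129.116.137.170


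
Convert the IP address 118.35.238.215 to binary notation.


118 = 01110110
35 = 00100011
238 = 11101110
215 = 11010111
Binary: 01110110.00100011.11101110.11010111


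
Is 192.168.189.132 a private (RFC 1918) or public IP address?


RFC 1918 private ranges:
  10.0.0.0/8 (10.0.0.0 - 10.255.255.255)
  172.16.0.0/12 (172.16.0.0 - 172.31.255.255)
  192.168.0.0/16 (192.168.0.0 - 192.168.255.255)
Private (in 192.168.0.0/16)


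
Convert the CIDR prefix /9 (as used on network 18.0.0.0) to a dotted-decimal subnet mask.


/9 means 9 network bits, 23 host bits
Binary: 11111111100000000000000000000000
Mask: 255.128.0.0


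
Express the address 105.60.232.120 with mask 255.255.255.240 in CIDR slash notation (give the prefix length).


Binary: 11111111.11111111.11111111.11110000
Count leading 1s
Prefix: /28


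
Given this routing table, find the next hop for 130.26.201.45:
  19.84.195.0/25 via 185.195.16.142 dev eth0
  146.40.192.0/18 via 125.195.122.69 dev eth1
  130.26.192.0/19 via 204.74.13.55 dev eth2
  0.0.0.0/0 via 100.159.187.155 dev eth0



Longest prefix match for 130.26.201.45:
  /25 19.84.195.0: no
  /18 146.40.192.0: no
  /19 130.26.192.0: MATCH
  /0 0.0.0.0: MATCH
Selected: next-hop 204.74.13.55 via eth2 (matched /19)


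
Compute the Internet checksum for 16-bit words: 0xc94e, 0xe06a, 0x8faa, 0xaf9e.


Sum all words (with carry folding):
+ 0xc94e = 0xc94e
+ 0xe06a = 0xa9b9
+ 0x8faa = 0x3964
+ 0xaf9e = 0xe902
One's complement: ~0xe902
Checksum = 0x16fd


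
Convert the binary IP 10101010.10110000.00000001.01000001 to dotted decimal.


10101010 = 170
10110000 = 176
00000001 = 1
01000001 = 65
IP: 170.176.1.65


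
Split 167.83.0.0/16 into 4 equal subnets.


New prefix = 16 + 2 = 18
Each subnet has 16384 addresses
  167.83.0.0/18
  167.83.64.0/18
  167.83.128.0/18
  167.83.192.0/18
Subnets: 167.83.0.0/18, 167.83.64.0/18, 167.83.128.0/18, 167.83.192.0/18


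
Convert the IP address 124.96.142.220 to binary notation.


124 = 01111100
96 = 01100000
142 = 10001110
220 = 11011100
Binary: 01111100.01100000.10001110.11011100
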